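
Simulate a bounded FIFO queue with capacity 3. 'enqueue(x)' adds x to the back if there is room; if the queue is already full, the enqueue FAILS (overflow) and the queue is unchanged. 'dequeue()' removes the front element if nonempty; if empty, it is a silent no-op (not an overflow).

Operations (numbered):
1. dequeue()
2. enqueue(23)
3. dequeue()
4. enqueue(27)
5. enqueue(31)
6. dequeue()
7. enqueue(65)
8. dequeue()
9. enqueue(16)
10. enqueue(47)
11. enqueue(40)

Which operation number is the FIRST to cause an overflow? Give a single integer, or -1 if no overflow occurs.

Answer: 11

Derivation:
1. dequeue(): empty, no-op, size=0
2. enqueue(23): size=1
3. dequeue(): size=0
4. enqueue(27): size=1
5. enqueue(31): size=2
6. dequeue(): size=1
7. enqueue(65): size=2
8. dequeue(): size=1
9. enqueue(16): size=2
10. enqueue(47): size=3
11. enqueue(40): size=3=cap → OVERFLOW (fail)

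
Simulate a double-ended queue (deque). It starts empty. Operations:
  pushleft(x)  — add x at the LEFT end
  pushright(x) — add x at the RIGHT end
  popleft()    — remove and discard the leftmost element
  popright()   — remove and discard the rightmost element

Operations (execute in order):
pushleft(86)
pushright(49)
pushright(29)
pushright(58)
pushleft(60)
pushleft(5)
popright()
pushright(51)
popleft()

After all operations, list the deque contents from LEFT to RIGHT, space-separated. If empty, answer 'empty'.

pushleft(86): [86]
pushright(49): [86, 49]
pushright(29): [86, 49, 29]
pushright(58): [86, 49, 29, 58]
pushleft(60): [60, 86, 49, 29, 58]
pushleft(5): [5, 60, 86, 49, 29, 58]
popright(): [5, 60, 86, 49, 29]
pushright(51): [5, 60, 86, 49, 29, 51]
popleft(): [60, 86, 49, 29, 51]

Answer: 60 86 49 29 51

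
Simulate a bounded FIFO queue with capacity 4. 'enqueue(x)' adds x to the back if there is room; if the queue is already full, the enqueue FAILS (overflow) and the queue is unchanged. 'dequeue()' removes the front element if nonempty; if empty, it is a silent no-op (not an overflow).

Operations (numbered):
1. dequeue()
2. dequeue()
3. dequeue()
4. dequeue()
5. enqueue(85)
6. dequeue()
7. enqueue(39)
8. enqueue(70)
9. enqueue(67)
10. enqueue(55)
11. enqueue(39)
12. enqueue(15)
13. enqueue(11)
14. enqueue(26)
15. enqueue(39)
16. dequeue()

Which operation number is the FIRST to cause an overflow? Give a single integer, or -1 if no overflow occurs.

Answer: 11

Derivation:
1. dequeue(): empty, no-op, size=0
2. dequeue(): empty, no-op, size=0
3. dequeue(): empty, no-op, size=0
4. dequeue(): empty, no-op, size=0
5. enqueue(85): size=1
6. dequeue(): size=0
7. enqueue(39): size=1
8. enqueue(70): size=2
9. enqueue(67): size=3
10. enqueue(55): size=4
11. enqueue(39): size=4=cap → OVERFLOW (fail)
12. enqueue(15): size=4=cap → OVERFLOW (fail)
13. enqueue(11): size=4=cap → OVERFLOW (fail)
14. enqueue(26): size=4=cap → OVERFLOW (fail)
15. enqueue(39): size=4=cap → OVERFLOW (fail)
16. dequeue(): size=3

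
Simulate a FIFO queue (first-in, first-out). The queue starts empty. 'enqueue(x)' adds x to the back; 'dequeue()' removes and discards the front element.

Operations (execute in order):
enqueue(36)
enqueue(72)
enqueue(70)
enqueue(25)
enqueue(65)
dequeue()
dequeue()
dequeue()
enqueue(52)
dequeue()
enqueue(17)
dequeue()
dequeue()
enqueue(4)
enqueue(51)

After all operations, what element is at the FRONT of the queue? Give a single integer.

Answer: 17

Derivation:
enqueue(36): queue = [36]
enqueue(72): queue = [36, 72]
enqueue(70): queue = [36, 72, 70]
enqueue(25): queue = [36, 72, 70, 25]
enqueue(65): queue = [36, 72, 70, 25, 65]
dequeue(): queue = [72, 70, 25, 65]
dequeue(): queue = [70, 25, 65]
dequeue(): queue = [25, 65]
enqueue(52): queue = [25, 65, 52]
dequeue(): queue = [65, 52]
enqueue(17): queue = [65, 52, 17]
dequeue(): queue = [52, 17]
dequeue(): queue = [17]
enqueue(4): queue = [17, 4]
enqueue(51): queue = [17, 4, 51]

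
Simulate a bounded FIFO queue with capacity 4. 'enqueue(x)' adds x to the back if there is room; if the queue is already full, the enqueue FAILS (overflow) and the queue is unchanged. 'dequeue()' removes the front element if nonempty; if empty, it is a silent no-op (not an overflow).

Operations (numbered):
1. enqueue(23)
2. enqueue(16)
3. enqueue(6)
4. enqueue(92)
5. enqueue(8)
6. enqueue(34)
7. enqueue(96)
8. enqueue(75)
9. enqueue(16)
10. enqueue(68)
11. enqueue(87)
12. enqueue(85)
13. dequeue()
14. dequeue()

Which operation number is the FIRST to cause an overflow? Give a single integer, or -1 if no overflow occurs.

1. enqueue(23): size=1
2. enqueue(16): size=2
3. enqueue(6): size=3
4. enqueue(92): size=4
5. enqueue(8): size=4=cap → OVERFLOW (fail)
6. enqueue(34): size=4=cap → OVERFLOW (fail)
7. enqueue(96): size=4=cap → OVERFLOW (fail)
8. enqueue(75): size=4=cap → OVERFLOW (fail)
9. enqueue(16): size=4=cap → OVERFLOW (fail)
10. enqueue(68): size=4=cap → OVERFLOW (fail)
11. enqueue(87): size=4=cap → OVERFLOW (fail)
12. enqueue(85): size=4=cap → OVERFLOW (fail)
13. dequeue(): size=3
14. dequeue(): size=2

Answer: 5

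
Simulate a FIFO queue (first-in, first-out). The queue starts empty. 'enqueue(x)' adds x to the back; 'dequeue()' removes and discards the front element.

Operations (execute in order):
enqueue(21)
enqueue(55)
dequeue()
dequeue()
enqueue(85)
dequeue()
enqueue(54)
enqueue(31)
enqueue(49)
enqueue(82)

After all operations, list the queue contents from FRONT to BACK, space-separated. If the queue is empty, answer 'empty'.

enqueue(21): [21]
enqueue(55): [21, 55]
dequeue(): [55]
dequeue(): []
enqueue(85): [85]
dequeue(): []
enqueue(54): [54]
enqueue(31): [54, 31]
enqueue(49): [54, 31, 49]
enqueue(82): [54, 31, 49, 82]

Answer: 54 31 49 82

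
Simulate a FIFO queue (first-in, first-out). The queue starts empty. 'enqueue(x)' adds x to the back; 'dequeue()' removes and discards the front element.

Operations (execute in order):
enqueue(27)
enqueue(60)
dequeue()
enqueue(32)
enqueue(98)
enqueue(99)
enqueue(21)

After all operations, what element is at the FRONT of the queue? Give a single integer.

Answer: 60

Derivation:
enqueue(27): queue = [27]
enqueue(60): queue = [27, 60]
dequeue(): queue = [60]
enqueue(32): queue = [60, 32]
enqueue(98): queue = [60, 32, 98]
enqueue(99): queue = [60, 32, 98, 99]
enqueue(21): queue = [60, 32, 98, 99, 21]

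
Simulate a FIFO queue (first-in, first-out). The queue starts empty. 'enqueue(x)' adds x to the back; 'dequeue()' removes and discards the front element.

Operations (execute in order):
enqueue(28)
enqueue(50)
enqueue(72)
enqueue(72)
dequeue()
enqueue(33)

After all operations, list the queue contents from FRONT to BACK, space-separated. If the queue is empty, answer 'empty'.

Answer: 50 72 72 33

Derivation:
enqueue(28): [28]
enqueue(50): [28, 50]
enqueue(72): [28, 50, 72]
enqueue(72): [28, 50, 72, 72]
dequeue(): [50, 72, 72]
enqueue(33): [50, 72, 72, 33]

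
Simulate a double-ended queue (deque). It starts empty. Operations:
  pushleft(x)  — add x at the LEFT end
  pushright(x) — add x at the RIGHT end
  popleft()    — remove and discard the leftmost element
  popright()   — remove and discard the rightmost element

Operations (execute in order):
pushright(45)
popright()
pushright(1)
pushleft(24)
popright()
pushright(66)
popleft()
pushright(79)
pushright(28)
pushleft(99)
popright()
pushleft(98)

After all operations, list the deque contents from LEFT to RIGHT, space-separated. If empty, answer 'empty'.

pushright(45): [45]
popright(): []
pushright(1): [1]
pushleft(24): [24, 1]
popright(): [24]
pushright(66): [24, 66]
popleft(): [66]
pushright(79): [66, 79]
pushright(28): [66, 79, 28]
pushleft(99): [99, 66, 79, 28]
popright(): [99, 66, 79]
pushleft(98): [98, 99, 66, 79]

Answer: 98 99 66 79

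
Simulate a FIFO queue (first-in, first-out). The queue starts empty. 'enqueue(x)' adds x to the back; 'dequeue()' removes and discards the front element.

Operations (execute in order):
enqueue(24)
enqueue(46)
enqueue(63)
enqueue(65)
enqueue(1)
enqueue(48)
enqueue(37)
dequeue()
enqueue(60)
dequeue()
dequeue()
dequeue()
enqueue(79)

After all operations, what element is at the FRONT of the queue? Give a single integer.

enqueue(24): queue = [24]
enqueue(46): queue = [24, 46]
enqueue(63): queue = [24, 46, 63]
enqueue(65): queue = [24, 46, 63, 65]
enqueue(1): queue = [24, 46, 63, 65, 1]
enqueue(48): queue = [24, 46, 63, 65, 1, 48]
enqueue(37): queue = [24, 46, 63, 65, 1, 48, 37]
dequeue(): queue = [46, 63, 65, 1, 48, 37]
enqueue(60): queue = [46, 63, 65, 1, 48, 37, 60]
dequeue(): queue = [63, 65, 1, 48, 37, 60]
dequeue(): queue = [65, 1, 48, 37, 60]
dequeue(): queue = [1, 48, 37, 60]
enqueue(79): queue = [1, 48, 37, 60, 79]

Answer: 1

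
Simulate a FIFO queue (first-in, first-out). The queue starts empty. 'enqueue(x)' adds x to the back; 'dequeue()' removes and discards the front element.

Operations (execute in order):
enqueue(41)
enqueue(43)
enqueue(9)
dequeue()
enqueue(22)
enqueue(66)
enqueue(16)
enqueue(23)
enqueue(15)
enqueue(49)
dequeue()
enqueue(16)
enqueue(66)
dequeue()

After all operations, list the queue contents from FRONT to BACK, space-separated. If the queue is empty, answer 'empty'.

Answer: 22 66 16 23 15 49 16 66

Derivation:
enqueue(41): [41]
enqueue(43): [41, 43]
enqueue(9): [41, 43, 9]
dequeue(): [43, 9]
enqueue(22): [43, 9, 22]
enqueue(66): [43, 9, 22, 66]
enqueue(16): [43, 9, 22, 66, 16]
enqueue(23): [43, 9, 22, 66, 16, 23]
enqueue(15): [43, 9, 22, 66, 16, 23, 15]
enqueue(49): [43, 9, 22, 66, 16, 23, 15, 49]
dequeue(): [9, 22, 66, 16, 23, 15, 49]
enqueue(16): [9, 22, 66, 16, 23, 15, 49, 16]
enqueue(66): [9, 22, 66, 16, 23, 15, 49, 16, 66]
dequeue(): [22, 66, 16, 23, 15, 49, 16, 66]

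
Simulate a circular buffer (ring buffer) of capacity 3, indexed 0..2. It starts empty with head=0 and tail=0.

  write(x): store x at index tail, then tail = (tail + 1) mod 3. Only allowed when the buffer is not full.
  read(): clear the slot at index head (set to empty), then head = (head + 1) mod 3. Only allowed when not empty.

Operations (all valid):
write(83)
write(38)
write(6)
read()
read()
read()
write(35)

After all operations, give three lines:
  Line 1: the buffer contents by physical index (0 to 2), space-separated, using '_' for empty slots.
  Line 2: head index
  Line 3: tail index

Answer: 35 _ _
0
1

Derivation:
write(83): buf=[83 _ _], head=0, tail=1, size=1
write(38): buf=[83 38 _], head=0, tail=2, size=2
write(6): buf=[83 38 6], head=0, tail=0, size=3
read(): buf=[_ 38 6], head=1, tail=0, size=2
read(): buf=[_ _ 6], head=2, tail=0, size=1
read(): buf=[_ _ _], head=0, tail=0, size=0
write(35): buf=[35 _ _], head=0, tail=1, size=1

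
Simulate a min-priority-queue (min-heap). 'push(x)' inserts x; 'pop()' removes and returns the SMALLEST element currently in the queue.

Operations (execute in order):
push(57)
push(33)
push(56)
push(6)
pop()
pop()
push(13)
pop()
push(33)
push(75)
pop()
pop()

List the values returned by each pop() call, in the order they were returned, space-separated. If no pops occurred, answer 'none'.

push(57): heap contents = [57]
push(33): heap contents = [33, 57]
push(56): heap contents = [33, 56, 57]
push(6): heap contents = [6, 33, 56, 57]
pop() → 6: heap contents = [33, 56, 57]
pop() → 33: heap contents = [56, 57]
push(13): heap contents = [13, 56, 57]
pop() → 13: heap contents = [56, 57]
push(33): heap contents = [33, 56, 57]
push(75): heap contents = [33, 56, 57, 75]
pop() → 33: heap contents = [56, 57, 75]
pop() → 56: heap contents = [57, 75]

Answer: 6 33 13 33 56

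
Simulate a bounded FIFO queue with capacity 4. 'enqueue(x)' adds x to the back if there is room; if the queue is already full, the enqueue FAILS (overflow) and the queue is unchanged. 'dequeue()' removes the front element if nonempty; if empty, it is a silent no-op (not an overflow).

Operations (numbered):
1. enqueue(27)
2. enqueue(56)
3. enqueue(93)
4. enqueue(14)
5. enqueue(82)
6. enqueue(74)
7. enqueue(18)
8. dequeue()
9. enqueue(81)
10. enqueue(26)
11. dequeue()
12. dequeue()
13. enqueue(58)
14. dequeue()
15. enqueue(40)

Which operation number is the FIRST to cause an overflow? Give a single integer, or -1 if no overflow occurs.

1. enqueue(27): size=1
2. enqueue(56): size=2
3. enqueue(93): size=3
4. enqueue(14): size=4
5. enqueue(82): size=4=cap → OVERFLOW (fail)
6. enqueue(74): size=4=cap → OVERFLOW (fail)
7. enqueue(18): size=4=cap → OVERFLOW (fail)
8. dequeue(): size=3
9. enqueue(81): size=4
10. enqueue(26): size=4=cap → OVERFLOW (fail)
11. dequeue(): size=3
12. dequeue(): size=2
13. enqueue(58): size=3
14. dequeue(): size=2
15. enqueue(40): size=3

Answer: 5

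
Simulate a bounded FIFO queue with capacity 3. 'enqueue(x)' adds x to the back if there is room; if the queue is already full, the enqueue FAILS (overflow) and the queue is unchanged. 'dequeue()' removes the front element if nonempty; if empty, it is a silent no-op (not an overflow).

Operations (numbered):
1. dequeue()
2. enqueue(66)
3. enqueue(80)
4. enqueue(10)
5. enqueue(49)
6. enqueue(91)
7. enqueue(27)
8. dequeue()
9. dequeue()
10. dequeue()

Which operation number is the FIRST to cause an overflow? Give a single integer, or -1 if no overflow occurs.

Answer: 5

Derivation:
1. dequeue(): empty, no-op, size=0
2. enqueue(66): size=1
3. enqueue(80): size=2
4. enqueue(10): size=3
5. enqueue(49): size=3=cap → OVERFLOW (fail)
6. enqueue(91): size=3=cap → OVERFLOW (fail)
7. enqueue(27): size=3=cap → OVERFLOW (fail)
8. dequeue(): size=2
9. dequeue(): size=1
10. dequeue(): size=0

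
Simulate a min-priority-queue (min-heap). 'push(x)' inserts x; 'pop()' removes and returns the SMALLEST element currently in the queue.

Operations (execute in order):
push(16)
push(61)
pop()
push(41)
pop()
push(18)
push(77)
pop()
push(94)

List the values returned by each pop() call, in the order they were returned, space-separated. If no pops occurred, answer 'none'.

Answer: 16 41 18

Derivation:
push(16): heap contents = [16]
push(61): heap contents = [16, 61]
pop() → 16: heap contents = [61]
push(41): heap contents = [41, 61]
pop() → 41: heap contents = [61]
push(18): heap contents = [18, 61]
push(77): heap contents = [18, 61, 77]
pop() → 18: heap contents = [61, 77]
push(94): heap contents = [61, 77, 94]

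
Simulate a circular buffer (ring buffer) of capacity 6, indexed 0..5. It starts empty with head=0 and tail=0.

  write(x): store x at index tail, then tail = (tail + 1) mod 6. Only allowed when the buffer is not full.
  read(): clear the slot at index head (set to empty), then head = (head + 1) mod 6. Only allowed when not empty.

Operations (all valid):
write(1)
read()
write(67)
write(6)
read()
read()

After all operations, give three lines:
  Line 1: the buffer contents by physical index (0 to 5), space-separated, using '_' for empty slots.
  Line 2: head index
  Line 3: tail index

write(1): buf=[1 _ _ _ _ _], head=0, tail=1, size=1
read(): buf=[_ _ _ _ _ _], head=1, tail=1, size=0
write(67): buf=[_ 67 _ _ _ _], head=1, tail=2, size=1
write(6): buf=[_ 67 6 _ _ _], head=1, tail=3, size=2
read(): buf=[_ _ 6 _ _ _], head=2, tail=3, size=1
read(): buf=[_ _ _ _ _ _], head=3, tail=3, size=0

Answer: _ _ _ _ _ _
3
3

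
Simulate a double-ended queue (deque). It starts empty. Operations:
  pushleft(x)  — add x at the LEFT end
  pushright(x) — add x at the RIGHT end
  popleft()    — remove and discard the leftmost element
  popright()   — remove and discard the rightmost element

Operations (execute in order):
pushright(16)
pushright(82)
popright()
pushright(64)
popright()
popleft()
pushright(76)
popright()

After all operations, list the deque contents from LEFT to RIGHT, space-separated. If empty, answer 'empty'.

Answer: empty

Derivation:
pushright(16): [16]
pushright(82): [16, 82]
popright(): [16]
pushright(64): [16, 64]
popright(): [16]
popleft(): []
pushright(76): [76]
popright(): []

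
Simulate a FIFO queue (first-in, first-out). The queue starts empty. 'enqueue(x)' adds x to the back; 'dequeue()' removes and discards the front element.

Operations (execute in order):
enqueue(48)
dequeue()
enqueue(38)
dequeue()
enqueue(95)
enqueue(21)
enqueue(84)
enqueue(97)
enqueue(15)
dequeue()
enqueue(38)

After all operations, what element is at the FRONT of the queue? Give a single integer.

Answer: 21

Derivation:
enqueue(48): queue = [48]
dequeue(): queue = []
enqueue(38): queue = [38]
dequeue(): queue = []
enqueue(95): queue = [95]
enqueue(21): queue = [95, 21]
enqueue(84): queue = [95, 21, 84]
enqueue(97): queue = [95, 21, 84, 97]
enqueue(15): queue = [95, 21, 84, 97, 15]
dequeue(): queue = [21, 84, 97, 15]
enqueue(38): queue = [21, 84, 97, 15, 38]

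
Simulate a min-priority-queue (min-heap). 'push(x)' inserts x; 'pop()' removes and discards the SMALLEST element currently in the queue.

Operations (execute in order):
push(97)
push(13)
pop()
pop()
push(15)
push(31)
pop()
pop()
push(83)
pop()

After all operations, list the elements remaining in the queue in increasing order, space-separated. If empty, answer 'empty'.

push(97): heap contents = [97]
push(13): heap contents = [13, 97]
pop() → 13: heap contents = [97]
pop() → 97: heap contents = []
push(15): heap contents = [15]
push(31): heap contents = [15, 31]
pop() → 15: heap contents = [31]
pop() → 31: heap contents = []
push(83): heap contents = [83]
pop() → 83: heap contents = []

Answer: empty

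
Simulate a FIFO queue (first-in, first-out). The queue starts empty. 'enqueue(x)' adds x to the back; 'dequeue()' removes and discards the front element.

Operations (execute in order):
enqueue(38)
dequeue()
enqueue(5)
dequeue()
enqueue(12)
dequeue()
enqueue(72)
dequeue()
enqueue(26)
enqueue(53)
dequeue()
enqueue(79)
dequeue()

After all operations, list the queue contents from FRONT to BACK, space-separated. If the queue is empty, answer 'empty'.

Answer: 79

Derivation:
enqueue(38): [38]
dequeue(): []
enqueue(5): [5]
dequeue(): []
enqueue(12): [12]
dequeue(): []
enqueue(72): [72]
dequeue(): []
enqueue(26): [26]
enqueue(53): [26, 53]
dequeue(): [53]
enqueue(79): [53, 79]
dequeue(): [79]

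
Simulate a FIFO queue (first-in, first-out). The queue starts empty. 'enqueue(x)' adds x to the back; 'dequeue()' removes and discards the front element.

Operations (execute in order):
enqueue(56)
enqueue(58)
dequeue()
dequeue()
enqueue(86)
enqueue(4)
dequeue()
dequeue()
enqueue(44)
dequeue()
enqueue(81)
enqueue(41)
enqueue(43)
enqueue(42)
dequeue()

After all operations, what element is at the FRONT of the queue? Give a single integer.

Answer: 41

Derivation:
enqueue(56): queue = [56]
enqueue(58): queue = [56, 58]
dequeue(): queue = [58]
dequeue(): queue = []
enqueue(86): queue = [86]
enqueue(4): queue = [86, 4]
dequeue(): queue = [4]
dequeue(): queue = []
enqueue(44): queue = [44]
dequeue(): queue = []
enqueue(81): queue = [81]
enqueue(41): queue = [81, 41]
enqueue(43): queue = [81, 41, 43]
enqueue(42): queue = [81, 41, 43, 42]
dequeue(): queue = [41, 43, 42]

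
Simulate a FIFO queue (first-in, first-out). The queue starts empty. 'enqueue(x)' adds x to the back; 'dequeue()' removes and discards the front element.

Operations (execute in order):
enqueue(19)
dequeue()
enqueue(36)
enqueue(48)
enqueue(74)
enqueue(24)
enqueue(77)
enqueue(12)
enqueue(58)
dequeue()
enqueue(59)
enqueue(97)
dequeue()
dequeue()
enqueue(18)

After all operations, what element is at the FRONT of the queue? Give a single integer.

Answer: 24

Derivation:
enqueue(19): queue = [19]
dequeue(): queue = []
enqueue(36): queue = [36]
enqueue(48): queue = [36, 48]
enqueue(74): queue = [36, 48, 74]
enqueue(24): queue = [36, 48, 74, 24]
enqueue(77): queue = [36, 48, 74, 24, 77]
enqueue(12): queue = [36, 48, 74, 24, 77, 12]
enqueue(58): queue = [36, 48, 74, 24, 77, 12, 58]
dequeue(): queue = [48, 74, 24, 77, 12, 58]
enqueue(59): queue = [48, 74, 24, 77, 12, 58, 59]
enqueue(97): queue = [48, 74, 24, 77, 12, 58, 59, 97]
dequeue(): queue = [74, 24, 77, 12, 58, 59, 97]
dequeue(): queue = [24, 77, 12, 58, 59, 97]
enqueue(18): queue = [24, 77, 12, 58, 59, 97, 18]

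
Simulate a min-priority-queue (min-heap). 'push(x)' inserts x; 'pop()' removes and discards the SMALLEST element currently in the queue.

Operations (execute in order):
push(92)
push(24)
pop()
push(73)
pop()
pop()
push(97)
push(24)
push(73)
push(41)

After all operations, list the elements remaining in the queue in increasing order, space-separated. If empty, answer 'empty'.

Answer: 24 41 73 97

Derivation:
push(92): heap contents = [92]
push(24): heap contents = [24, 92]
pop() → 24: heap contents = [92]
push(73): heap contents = [73, 92]
pop() → 73: heap contents = [92]
pop() → 92: heap contents = []
push(97): heap contents = [97]
push(24): heap contents = [24, 97]
push(73): heap contents = [24, 73, 97]
push(41): heap contents = [24, 41, 73, 97]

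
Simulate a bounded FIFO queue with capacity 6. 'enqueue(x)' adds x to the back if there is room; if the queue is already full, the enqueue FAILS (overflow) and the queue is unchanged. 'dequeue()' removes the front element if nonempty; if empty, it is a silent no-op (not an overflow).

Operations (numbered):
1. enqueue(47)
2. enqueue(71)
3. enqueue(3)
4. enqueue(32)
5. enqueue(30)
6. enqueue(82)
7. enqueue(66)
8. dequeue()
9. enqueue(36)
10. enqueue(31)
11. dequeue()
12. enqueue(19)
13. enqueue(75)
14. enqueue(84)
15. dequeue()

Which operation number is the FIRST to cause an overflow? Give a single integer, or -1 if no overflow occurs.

1. enqueue(47): size=1
2. enqueue(71): size=2
3. enqueue(3): size=3
4. enqueue(32): size=4
5. enqueue(30): size=5
6. enqueue(82): size=6
7. enqueue(66): size=6=cap → OVERFLOW (fail)
8. dequeue(): size=5
9. enqueue(36): size=6
10. enqueue(31): size=6=cap → OVERFLOW (fail)
11. dequeue(): size=5
12. enqueue(19): size=6
13. enqueue(75): size=6=cap → OVERFLOW (fail)
14. enqueue(84): size=6=cap → OVERFLOW (fail)
15. dequeue(): size=5

Answer: 7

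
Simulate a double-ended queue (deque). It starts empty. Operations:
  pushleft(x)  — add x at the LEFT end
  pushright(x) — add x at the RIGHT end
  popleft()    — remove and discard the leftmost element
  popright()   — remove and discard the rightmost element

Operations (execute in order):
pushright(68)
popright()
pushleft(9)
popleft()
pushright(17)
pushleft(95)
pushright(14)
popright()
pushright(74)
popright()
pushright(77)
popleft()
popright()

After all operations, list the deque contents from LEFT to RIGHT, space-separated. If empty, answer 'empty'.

Answer: 17

Derivation:
pushright(68): [68]
popright(): []
pushleft(9): [9]
popleft(): []
pushright(17): [17]
pushleft(95): [95, 17]
pushright(14): [95, 17, 14]
popright(): [95, 17]
pushright(74): [95, 17, 74]
popright(): [95, 17]
pushright(77): [95, 17, 77]
popleft(): [17, 77]
popright(): [17]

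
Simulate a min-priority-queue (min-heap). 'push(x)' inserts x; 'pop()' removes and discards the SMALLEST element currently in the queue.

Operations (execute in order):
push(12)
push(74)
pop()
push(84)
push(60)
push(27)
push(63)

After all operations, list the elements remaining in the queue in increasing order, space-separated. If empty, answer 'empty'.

Answer: 27 60 63 74 84

Derivation:
push(12): heap contents = [12]
push(74): heap contents = [12, 74]
pop() → 12: heap contents = [74]
push(84): heap contents = [74, 84]
push(60): heap contents = [60, 74, 84]
push(27): heap contents = [27, 60, 74, 84]
push(63): heap contents = [27, 60, 63, 74, 84]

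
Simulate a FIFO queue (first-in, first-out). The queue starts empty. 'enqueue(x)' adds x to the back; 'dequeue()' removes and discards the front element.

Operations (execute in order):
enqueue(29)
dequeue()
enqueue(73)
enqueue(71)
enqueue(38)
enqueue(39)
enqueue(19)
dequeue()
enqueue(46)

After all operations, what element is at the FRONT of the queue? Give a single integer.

enqueue(29): queue = [29]
dequeue(): queue = []
enqueue(73): queue = [73]
enqueue(71): queue = [73, 71]
enqueue(38): queue = [73, 71, 38]
enqueue(39): queue = [73, 71, 38, 39]
enqueue(19): queue = [73, 71, 38, 39, 19]
dequeue(): queue = [71, 38, 39, 19]
enqueue(46): queue = [71, 38, 39, 19, 46]

Answer: 71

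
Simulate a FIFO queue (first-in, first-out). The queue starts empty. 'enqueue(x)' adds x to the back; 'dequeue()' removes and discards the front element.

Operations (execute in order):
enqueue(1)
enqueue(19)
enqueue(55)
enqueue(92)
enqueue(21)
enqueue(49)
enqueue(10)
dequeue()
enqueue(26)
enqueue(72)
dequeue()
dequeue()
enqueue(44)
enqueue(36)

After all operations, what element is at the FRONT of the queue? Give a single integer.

Answer: 92

Derivation:
enqueue(1): queue = [1]
enqueue(19): queue = [1, 19]
enqueue(55): queue = [1, 19, 55]
enqueue(92): queue = [1, 19, 55, 92]
enqueue(21): queue = [1, 19, 55, 92, 21]
enqueue(49): queue = [1, 19, 55, 92, 21, 49]
enqueue(10): queue = [1, 19, 55, 92, 21, 49, 10]
dequeue(): queue = [19, 55, 92, 21, 49, 10]
enqueue(26): queue = [19, 55, 92, 21, 49, 10, 26]
enqueue(72): queue = [19, 55, 92, 21, 49, 10, 26, 72]
dequeue(): queue = [55, 92, 21, 49, 10, 26, 72]
dequeue(): queue = [92, 21, 49, 10, 26, 72]
enqueue(44): queue = [92, 21, 49, 10, 26, 72, 44]
enqueue(36): queue = [92, 21, 49, 10, 26, 72, 44, 36]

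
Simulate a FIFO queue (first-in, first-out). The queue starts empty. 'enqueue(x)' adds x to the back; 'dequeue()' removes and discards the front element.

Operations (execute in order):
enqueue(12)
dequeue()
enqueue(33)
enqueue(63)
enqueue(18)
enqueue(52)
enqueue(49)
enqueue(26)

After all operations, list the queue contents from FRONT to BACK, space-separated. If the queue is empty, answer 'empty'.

Answer: 33 63 18 52 49 26

Derivation:
enqueue(12): [12]
dequeue(): []
enqueue(33): [33]
enqueue(63): [33, 63]
enqueue(18): [33, 63, 18]
enqueue(52): [33, 63, 18, 52]
enqueue(49): [33, 63, 18, 52, 49]
enqueue(26): [33, 63, 18, 52, 49, 26]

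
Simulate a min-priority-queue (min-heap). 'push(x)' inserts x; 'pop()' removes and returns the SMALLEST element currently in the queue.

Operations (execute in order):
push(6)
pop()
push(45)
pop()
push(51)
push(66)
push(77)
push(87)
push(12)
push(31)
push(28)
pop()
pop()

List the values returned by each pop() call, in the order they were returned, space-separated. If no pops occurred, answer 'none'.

push(6): heap contents = [6]
pop() → 6: heap contents = []
push(45): heap contents = [45]
pop() → 45: heap contents = []
push(51): heap contents = [51]
push(66): heap contents = [51, 66]
push(77): heap contents = [51, 66, 77]
push(87): heap contents = [51, 66, 77, 87]
push(12): heap contents = [12, 51, 66, 77, 87]
push(31): heap contents = [12, 31, 51, 66, 77, 87]
push(28): heap contents = [12, 28, 31, 51, 66, 77, 87]
pop() → 12: heap contents = [28, 31, 51, 66, 77, 87]
pop() → 28: heap contents = [31, 51, 66, 77, 87]

Answer: 6 45 12 28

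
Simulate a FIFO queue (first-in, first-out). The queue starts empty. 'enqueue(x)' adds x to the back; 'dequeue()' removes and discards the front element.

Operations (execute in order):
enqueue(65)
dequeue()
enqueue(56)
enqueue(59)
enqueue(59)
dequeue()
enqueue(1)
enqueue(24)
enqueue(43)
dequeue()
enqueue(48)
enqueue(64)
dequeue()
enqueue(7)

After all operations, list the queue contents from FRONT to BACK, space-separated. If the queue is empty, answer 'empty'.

Answer: 1 24 43 48 64 7

Derivation:
enqueue(65): [65]
dequeue(): []
enqueue(56): [56]
enqueue(59): [56, 59]
enqueue(59): [56, 59, 59]
dequeue(): [59, 59]
enqueue(1): [59, 59, 1]
enqueue(24): [59, 59, 1, 24]
enqueue(43): [59, 59, 1, 24, 43]
dequeue(): [59, 1, 24, 43]
enqueue(48): [59, 1, 24, 43, 48]
enqueue(64): [59, 1, 24, 43, 48, 64]
dequeue(): [1, 24, 43, 48, 64]
enqueue(7): [1, 24, 43, 48, 64, 7]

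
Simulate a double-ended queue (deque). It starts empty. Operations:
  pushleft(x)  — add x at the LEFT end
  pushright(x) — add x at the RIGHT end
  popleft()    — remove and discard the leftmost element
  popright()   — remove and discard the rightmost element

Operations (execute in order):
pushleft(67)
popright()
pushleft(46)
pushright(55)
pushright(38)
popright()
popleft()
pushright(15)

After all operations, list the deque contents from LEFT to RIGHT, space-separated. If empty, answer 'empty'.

pushleft(67): [67]
popright(): []
pushleft(46): [46]
pushright(55): [46, 55]
pushright(38): [46, 55, 38]
popright(): [46, 55]
popleft(): [55]
pushright(15): [55, 15]

Answer: 55 15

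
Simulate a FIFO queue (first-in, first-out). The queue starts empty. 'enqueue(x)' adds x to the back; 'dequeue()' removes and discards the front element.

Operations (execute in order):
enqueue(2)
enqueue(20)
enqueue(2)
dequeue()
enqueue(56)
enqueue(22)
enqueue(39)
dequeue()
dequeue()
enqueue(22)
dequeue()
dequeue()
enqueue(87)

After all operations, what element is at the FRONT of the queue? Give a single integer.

enqueue(2): queue = [2]
enqueue(20): queue = [2, 20]
enqueue(2): queue = [2, 20, 2]
dequeue(): queue = [20, 2]
enqueue(56): queue = [20, 2, 56]
enqueue(22): queue = [20, 2, 56, 22]
enqueue(39): queue = [20, 2, 56, 22, 39]
dequeue(): queue = [2, 56, 22, 39]
dequeue(): queue = [56, 22, 39]
enqueue(22): queue = [56, 22, 39, 22]
dequeue(): queue = [22, 39, 22]
dequeue(): queue = [39, 22]
enqueue(87): queue = [39, 22, 87]

Answer: 39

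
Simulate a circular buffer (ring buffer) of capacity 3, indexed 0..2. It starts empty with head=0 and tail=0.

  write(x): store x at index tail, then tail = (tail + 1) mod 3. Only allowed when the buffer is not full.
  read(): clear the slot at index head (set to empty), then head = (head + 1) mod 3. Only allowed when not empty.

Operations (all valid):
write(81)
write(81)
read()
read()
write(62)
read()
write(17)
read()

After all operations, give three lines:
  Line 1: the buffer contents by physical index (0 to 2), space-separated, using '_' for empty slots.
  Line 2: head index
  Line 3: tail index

Answer: _ _ _
1
1

Derivation:
write(81): buf=[81 _ _], head=0, tail=1, size=1
write(81): buf=[81 81 _], head=0, tail=2, size=2
read(): buf=[_ 81 _], head=1, tail=2, size=1
read(): buf=[_ _ _], head=2, tail=2, size=0
write(62): buf=[_ _ 62], head=2, tail=0, size=1
read(): buf=[_ _ _], head=0, tail=0, size=0
write(17): buf=[17 _ _], head=0, tail=1, size=1
read(): buf=[_ _ _], head=1, tail=1, size=0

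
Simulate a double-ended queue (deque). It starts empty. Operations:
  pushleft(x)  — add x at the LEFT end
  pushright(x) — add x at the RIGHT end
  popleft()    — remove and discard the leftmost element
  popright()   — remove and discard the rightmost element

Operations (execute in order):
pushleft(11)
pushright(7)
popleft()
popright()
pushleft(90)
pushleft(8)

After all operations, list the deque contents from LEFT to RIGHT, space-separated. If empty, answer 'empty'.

Answer: 8 90

Derivation:
pushleft(11): [11]
pushright(7): [11, 7]
popleft(): [7]
popright(): []
pushleft(90): [90]
pushleft(8): [8, 90]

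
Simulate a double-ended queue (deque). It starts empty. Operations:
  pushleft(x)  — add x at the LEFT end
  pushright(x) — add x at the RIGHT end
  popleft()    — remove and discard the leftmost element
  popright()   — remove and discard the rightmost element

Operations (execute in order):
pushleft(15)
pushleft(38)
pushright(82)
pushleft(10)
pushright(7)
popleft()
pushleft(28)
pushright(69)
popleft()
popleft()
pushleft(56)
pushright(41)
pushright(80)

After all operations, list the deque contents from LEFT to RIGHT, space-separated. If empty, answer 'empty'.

Answer: 56 15 82 7 69 41 80

Derivation:
pushleft(15): [15]
pushleft(38): [38, 15]
pushright(82): [38, 15, 82]
pushleft(10): [10, 38, 15, 82]
pushright(7): [10, 38, 15, 82, 7]
popleft(): [38, 15, 82, 7]
pushleft(28): [28, 38, 15, 82, 7]
pushright(69): [28, 38, 15, 82, 7, 69]
popleft(): [38, 15, 82, 7, 69]
popleft(): [15, 82, 7, 69]
pushleft(56): [56, 15, 82, 7, 69]
pushright(41): [56, 15, 82, 7, 69, 41]
pushright(80): [56, 15, 82, 7, 69, 41, 80]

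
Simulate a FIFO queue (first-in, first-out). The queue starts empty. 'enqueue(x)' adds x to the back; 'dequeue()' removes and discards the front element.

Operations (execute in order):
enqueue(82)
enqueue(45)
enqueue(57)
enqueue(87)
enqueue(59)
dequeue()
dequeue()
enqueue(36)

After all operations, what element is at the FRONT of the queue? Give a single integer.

enqueue(82): queue = [82]
enqueue(45): queue = [82, 45]
enqueue(57): queue = [82, 45, 57]
enqueue(87): queue = [82, 45, 57, 87]
enqueue(59): queue = [82, 45, 57, 87, 59]
dequeue(): queue = [45, 57, 87, 59]
dequeue(): queue = [57, 87, 59]
enqueue(36): queue = [57, 87, 59, 36]

Answer: 57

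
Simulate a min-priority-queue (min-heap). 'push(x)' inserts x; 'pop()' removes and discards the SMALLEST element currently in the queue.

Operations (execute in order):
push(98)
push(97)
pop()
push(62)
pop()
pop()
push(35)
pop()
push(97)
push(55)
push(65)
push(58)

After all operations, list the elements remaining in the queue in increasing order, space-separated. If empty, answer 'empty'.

push(98): heap contents = [98]
push(97): heap contents = [97, 98]
pop() → 97: heap contents = [98]
push(62): heap contents = [62, 98]
pop() → 62: heap contents = [98]
pop() → 98: heap contents = []
push(35): heap contents = [35]
pop() → 35: heap contents = []
push(97): heap contents = [97]
push(55): heap contents = [55, 97]
push(65): heap contents = [55, 65, 97]
push(58): heap contents = [55, 58, 65, 97]

Answer: 55 58 65 97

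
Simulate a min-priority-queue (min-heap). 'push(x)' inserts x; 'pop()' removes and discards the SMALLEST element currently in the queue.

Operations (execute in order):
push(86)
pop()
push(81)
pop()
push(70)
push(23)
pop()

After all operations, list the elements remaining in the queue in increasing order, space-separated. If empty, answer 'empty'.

push(86): heap contents = [86]
pop() → 86: heap contents = []
push(81): heap contents = [81]
pop() → 81: heap contents = []
push(70): heap contents = [70]
push(23): heap contents = [23, 70]
pop() → 23: heap contents = [70]

Answer: 70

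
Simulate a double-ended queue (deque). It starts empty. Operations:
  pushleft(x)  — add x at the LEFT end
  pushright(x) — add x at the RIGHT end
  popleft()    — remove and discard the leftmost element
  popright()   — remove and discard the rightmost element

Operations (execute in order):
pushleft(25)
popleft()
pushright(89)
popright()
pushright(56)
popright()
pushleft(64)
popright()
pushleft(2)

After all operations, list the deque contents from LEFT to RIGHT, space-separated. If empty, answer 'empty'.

pushleft(25): [25]
popleft(): []
pushright(89): [89]
popright(): []
pushright(56): [56]
popright(): []
pushleft(64): [64]
popright(): []
pushleft(2): [2]

Answer: 2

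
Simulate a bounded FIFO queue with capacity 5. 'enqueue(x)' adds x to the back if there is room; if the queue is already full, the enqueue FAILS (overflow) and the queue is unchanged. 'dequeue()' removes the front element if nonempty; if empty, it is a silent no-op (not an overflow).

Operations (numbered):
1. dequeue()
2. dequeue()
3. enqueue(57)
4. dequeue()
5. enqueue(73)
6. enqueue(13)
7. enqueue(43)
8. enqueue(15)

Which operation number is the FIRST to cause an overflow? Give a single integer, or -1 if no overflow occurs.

Answer: -1

Derivation:
1. dequeue(): empty, no-op, size=0
2. dequeue(): empty, no-op, size=0
3. enqueue(57): size=1
4. dequeue(): size=0
5. enqueue(73): size=1
6. enqueue(13): size=2
7. enqueue(43): size=3
8. enqueue(15): size=4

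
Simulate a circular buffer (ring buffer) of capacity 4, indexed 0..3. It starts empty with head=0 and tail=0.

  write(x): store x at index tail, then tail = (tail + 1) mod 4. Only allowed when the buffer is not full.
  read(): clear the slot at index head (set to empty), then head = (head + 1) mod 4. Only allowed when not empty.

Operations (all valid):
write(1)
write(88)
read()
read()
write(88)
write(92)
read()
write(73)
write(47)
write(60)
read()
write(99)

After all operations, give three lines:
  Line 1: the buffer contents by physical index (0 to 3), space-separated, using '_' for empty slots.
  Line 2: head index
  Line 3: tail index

write(1): buf=[1 _ _ _], head=0, tail=1, size=1
write(88): buf=[1 88 _ _], head=0, tail=2, size=2
read(): buf=[_ 88 _ _], head=1, tail=2, size=1
read(): buf=[_ _ _ _], head=2, tail=2, size=0
write(88): buf=[_ _ 88 _], head=2, tail=3, size=1
write(92): buf=[_ _ 88 92], head=2, tail=0, size=2
read(): buf=[_ _ _ 92], head=3, tail=0, size=1
write(73): buf=[73 _ _ 92], head=3, tail=1, size=2
write(47): buf=[73 47 _ 92], head=3, tail=2, size=3
write(60): buf=[73 47 60 92], head=3, tail=3, size=4
read(): buf=[73 47 60 _], head=0, tail=3, size=3
write(99): buf=[73 47 60 99], head=0, tail=0, size=4

Answer: 73 47 60 99
0
0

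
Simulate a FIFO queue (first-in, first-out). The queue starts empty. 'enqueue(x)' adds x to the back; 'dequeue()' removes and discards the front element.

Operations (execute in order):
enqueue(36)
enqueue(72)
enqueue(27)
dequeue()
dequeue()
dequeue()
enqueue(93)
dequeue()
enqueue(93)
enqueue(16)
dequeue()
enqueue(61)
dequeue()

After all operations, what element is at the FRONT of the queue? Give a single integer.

Answer: 61

Derivation:
enqueue(36): queue = [36]
enqueue(72): queue = [36, 72]
enqueue(27): queue = [36, 72, 27]
dequeue(): queue = [72, 27]
dequeue(): queue = [27]
dequeue(): queue = []
enqueue(93): queue = [93]
dequeue(): queue = []
enqueue(93): queue = [93]
enqueue(16): queue = [93, 16]
dequeue(): queue = [16]
enqueue(61): queue = [16, 61]
dequeue(): queue = [61]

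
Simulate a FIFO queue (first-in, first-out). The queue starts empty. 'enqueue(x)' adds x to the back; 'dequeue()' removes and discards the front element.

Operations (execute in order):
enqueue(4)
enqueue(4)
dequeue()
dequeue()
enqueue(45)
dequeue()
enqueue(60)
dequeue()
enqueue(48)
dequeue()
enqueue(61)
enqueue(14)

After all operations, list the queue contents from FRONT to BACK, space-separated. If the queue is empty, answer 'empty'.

enqueue(4): [4]
enqueue(4): [4, 4]
dequeue(): [4]
dequeue(): []
enqueue(45): [45]
dequeue(): []
enqueue(60): [60]
dequeue(): []
enqueue(48): [48]
dequeue(): []
enqueue(61): [61]
enqueue(14): [61, 14]

Answer: 61 14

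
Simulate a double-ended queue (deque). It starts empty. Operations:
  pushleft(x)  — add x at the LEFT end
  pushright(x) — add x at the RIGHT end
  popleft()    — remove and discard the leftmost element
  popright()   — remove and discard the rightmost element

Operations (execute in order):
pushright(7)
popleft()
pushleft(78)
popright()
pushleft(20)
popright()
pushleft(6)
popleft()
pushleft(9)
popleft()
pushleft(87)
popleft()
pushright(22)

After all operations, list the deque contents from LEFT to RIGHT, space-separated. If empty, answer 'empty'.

Answer: 22

Derivation:
pushright(7): [7]
popleft(): []
pushleft(78): [78]
popright(): []
pushleft(20): [20]
popright(): []
pushleft(6): [6]
popleft(): []
pushleft(9): [9]
popleft(): []
pushleft(87): [87]
popleft(): []
pushright(22): [22]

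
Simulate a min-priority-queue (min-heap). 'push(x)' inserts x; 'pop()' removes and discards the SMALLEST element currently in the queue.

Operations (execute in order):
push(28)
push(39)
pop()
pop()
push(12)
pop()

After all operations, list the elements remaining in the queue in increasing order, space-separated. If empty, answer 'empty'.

Answer: empty

Derivation:
push(28): heap contents = [28]
push(39): heap contents = [28, 39]
pop() → 28: heap contents = [39]
pop() → 39: heap contents = []
push(12): heap contents = [12]
pop() → 12: heap contents = []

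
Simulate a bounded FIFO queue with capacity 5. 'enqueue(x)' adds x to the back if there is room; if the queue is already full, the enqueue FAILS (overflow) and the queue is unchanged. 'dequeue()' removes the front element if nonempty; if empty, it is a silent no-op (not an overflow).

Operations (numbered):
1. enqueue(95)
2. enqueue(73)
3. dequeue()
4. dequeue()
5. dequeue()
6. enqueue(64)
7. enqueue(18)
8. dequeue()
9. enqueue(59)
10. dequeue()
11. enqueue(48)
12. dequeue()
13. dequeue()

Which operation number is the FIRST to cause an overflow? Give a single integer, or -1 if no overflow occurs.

Answer: -1

Derivation:
1. enqueue(95): size=1
2. enqueue(73): size=2
3. dequeue(): size=1
4. dequeue(): size=0
5. dequeue(): empty, no-op, size=0
6. enqueue(64): size=1
7. enqueue(18): size=2
8. dequeue(): size=1
9. enqueue(59): size=2
10. dequeue(): size=1
11. enqueue(48): size=2
12. dequeue(): size=1
13. dequeue(): size=0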